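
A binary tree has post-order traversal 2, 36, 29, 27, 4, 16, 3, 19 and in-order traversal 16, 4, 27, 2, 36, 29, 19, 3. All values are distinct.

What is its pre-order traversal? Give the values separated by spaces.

The last element of post-order is the root; it splits in-order into left and right subtrees.
Root 19: left subtree has 6 nodes {16, 4, 27, 2, 36, 29}, right has 1 {3}.
  Root 16: left subtree has 0 nodes { }, right has 5 {4, 27, 2, 36, 29}.
    Root 4: left subtree has 0 nodes { }, right has 4 {27, 2, 36, 29}.
      Root 27: left subtree has 0 nodes { }, right has 3 {2, 36, 29}.
        Root 29: left subtree has 2 nodes {2, 36}, right has 0 { }.
          Root 36: left subtree has 1 node {2}, right has 0 { }.

19 16 4 27 29 36 2 3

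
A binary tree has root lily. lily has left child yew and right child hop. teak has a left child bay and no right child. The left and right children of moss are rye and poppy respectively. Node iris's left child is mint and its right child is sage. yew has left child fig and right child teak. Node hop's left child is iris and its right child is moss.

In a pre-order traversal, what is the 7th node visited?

Pre-order visits the node, then its left subtree, then its right subtree.
Visit lily.
At lily: go left to yew.
  Visit yew.
  At yew: go left to fig.
    fig is a leaf — visit fig.
  At yew: go right to teak.
    Visit teak.
    At teak: go left to bay.
      bay is a leaf — visit bay.
    At teak: no right child.
At lily: go right to hop.
  Visit hop.
  At hop: go left to iris.
    Visit iris.
    At iris: go left to mint.
      mint is a leaf — visit mint.
    At iris: go right to sage.
      sage is a leaf — visit sage.
  At hop: go right to moss.
    Visit moss.
    At moss: go left to rye.
      rye is a leaf — visit rye.
    At moss: go right to poppy.
      poppy is a leaf — visit poppy.
Full pre-order sequence: lily, yew, fig, teak, bay, hop, iris, mint, sage, moss, rye, poppy.

iris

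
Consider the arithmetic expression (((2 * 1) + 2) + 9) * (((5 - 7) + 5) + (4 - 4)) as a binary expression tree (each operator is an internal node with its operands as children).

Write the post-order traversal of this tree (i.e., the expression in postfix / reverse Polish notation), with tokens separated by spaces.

Post-order on an expression tree gives postfix notation: for each operator, emit left operand, right operand, then the operator.

2 1 * 2 + 9 + 5 7 - 5 + 4 4 - + *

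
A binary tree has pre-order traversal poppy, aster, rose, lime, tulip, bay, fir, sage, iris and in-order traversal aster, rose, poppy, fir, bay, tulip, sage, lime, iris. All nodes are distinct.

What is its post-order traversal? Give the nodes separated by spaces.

rose aster fir bay sage tulip iris lime poppy

The first element of pre-order is the root; it splits in-order into left and right subtrees.
Root poppy: left subtree has 2 nodes {aster, rose}, right has 6 {fir, bay, tulip, sage, lime, iris}.
  Root aster: left subtree has 0 nodes { }, right has 1 {rose}.
  Root lime: left subtree has 4 nodes {fir, bay, tulip, sage}, right has 1 {iris}.
    Root tulip: left subtree has 2 nodes {fir, bay}, right has 1 {sage}.
      Root bay: left subtree has 1 node {fir}, right has 0 { }.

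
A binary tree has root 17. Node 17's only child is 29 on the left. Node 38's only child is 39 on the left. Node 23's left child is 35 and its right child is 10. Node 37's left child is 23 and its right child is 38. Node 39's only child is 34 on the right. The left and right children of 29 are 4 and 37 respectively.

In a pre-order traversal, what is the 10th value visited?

34

Pre-order visits the node, then its left subtree, then its right subtree.
Visit 17.
At 17: go left to 29.
  Visit 29.
  At 29: go left to 4.
    4 is a leaf — visit 4.
  At 29: go right to 37.
    Visit 37.
    At 37: go left to 23.
      Visit 23.
      At 23: go left to 35.
        35 is a leaf — visit 35.
      At 23: go right to 10.
        10 is a leaf — visit 10.
    At 37: go right to 38.
      Visit 38.
      At 38: go left to 39.
        Visit 39.
        At 39: no left child.
        At 39: go right to 34.
          34 is a leaf — visit 34.
      At 38: no right child.
At 17: no right child.
Full pre-order sequence: 17, 29, 4, 37, 23, 35, 10, 38, 39, 34.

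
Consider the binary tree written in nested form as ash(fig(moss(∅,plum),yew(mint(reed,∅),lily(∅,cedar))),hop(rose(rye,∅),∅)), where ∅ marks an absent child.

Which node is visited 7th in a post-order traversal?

yew

Post-order visits the left subtree, then the right subtree, then the node.
At ash: go left to fig.
  At fig: go left to moss.
    At moss: no left child.
    At moss: go right to plum.
      plum is a leaf — visit plum.
    Visit moss.
  At fig: go right to yew.
    At yew: go left to mint.
      At mint: go left to reed.
        reed is a leaf — visit reed.
      At mint: no right child.
      Visit mint.
    At yew: go right to lily.
      At lily: no left child.
      At lily: go right to cedar.
        cedar is a leaf — visit cedar.
      Visit lily.
    Visit yew.
  Visit fig.
At ash: go right to hop.
  At hop: go left to rose.
    At rose: go left to rye.
      rye is a leaf — visit rye.
    At rose: no right child.
    Visit rose.
  At hop: no right child.
  Visit hop.
Visit ash.
Full post-order sequence: plum, moss, reed, mint, cedar, lily, yew, fig, rye, rose, hop, ash.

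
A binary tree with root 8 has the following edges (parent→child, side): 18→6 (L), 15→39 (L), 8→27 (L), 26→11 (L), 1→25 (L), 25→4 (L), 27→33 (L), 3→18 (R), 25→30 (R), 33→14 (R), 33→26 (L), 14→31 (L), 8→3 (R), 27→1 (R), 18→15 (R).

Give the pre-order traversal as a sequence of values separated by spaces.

Pre-order visits the node, then its left subtree, then its right subtree.
Visit 8.
At 8: go left to 27.
  Visit 27.
  At 27: go left to 33.
    Visit 33.
    At 33: go left to 26.
      Visit 26.
      At 26: go left to 11.
        11 is a leaf — visit 11.
      At 26: no right child.
    At 33: go right to 14.
      Visit 14.
      At 14: go left to 31.
        31 is a leaf — visit 31.
      At 14: no right child.
  At 27: go right to 1.
    Visit 1.
    At 1: go left to 25.
      Visit 25.
      At 25: go left to 4.
        4 is a leaf — visit 4.
      At 25: go right to 30.
        30 is a leaf — visit 30.
    At 1: no right child.
At 8: go right to 3.
  Visit 3.
  At 3: no left child.
  At 3: go right to 18.
    Visit 18.
    At 18: go left to 6.
      6 is a leaf — visit 6.
    At 18: go right to 15.
      Visit 15.
      At 15: go left to 39.
        39 is a leaf — visit 39.
      At 15: no right child.

8 27 33 26 11 14 31 1 25 4 30 3 18 6 15 39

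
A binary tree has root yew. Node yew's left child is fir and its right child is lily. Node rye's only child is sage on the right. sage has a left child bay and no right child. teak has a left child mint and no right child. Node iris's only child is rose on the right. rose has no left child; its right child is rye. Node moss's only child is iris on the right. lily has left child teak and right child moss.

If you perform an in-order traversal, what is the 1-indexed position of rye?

9

In-order visits the left subtree, then the node, then the right subtree.
At yew: go left to fir.
  fir is a leaf — visit fir.
Visit yew.
At yew: go right to lily.
  At lily: go left to teak.
    At teak: go left to mint.
      mint is a leaf — visit mint.
    Visit teak.
    At teak: no right child.
  Visit lily.
  At lily: go right to moss.
    At moss: no left child.
    Visit moss.
    At moss: go right to iris.
      At iris: no left child.
      Visit iris.
      At iris: go right to rose.
        At rose: no left child.
        Visit rose.
        At rose: go right to rye.
          At rye: no left child.
          Visit rye.
          At rye: go right to sage.
            At sage: go left to bay.
              bay is a leaf — visit bay.
            Visit sage.
            At sage: no right child.
Full in-order sequence: fir, yew, mint, teak, lily, moss, iris, rose, rye, bay, sage.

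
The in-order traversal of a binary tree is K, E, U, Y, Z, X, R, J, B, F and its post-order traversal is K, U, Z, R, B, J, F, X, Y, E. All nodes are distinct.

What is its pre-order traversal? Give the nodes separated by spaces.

E K Y U X Z F J R B

The last element of post-order is the root; it splits in-order into left and right subtrees.
Root E: left subtree has 1 node {K}, right has 8 {U, Y, Z, X, R, J, B, F}.
  Root Y: left subtree has 1 node {U}, right has 6 {Z, X, R, J, B, F}.
    Root X: left subtree has 1 node {Z}, right has 4 {R, J, B, F}.
      Root F: left subtree has 3 nodes {R, J, B}, right has 0 { }.
        Root J: left subtree has 1 node {R}, right has 1 {B}.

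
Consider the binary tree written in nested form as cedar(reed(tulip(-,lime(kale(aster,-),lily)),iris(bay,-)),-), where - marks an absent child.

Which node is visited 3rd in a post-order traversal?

lily

Post-order visits the left subtree, then the right subtree, then the node.
At cedar: go left to reed.
  At reed: go left to tulip.
    At tulip: no left child.
    At tulip: go right to lime.
      At lime: go left to kale.
        At kale: go left to aster.
          aster is a leaf — visit aster.
        At kale: no right child.
        Visit kale.
      At lime: go right to lily.
        lily is a leaf — visit lily.
      Visit lime.
    Visit tulip.
  At reed: go right to iris.
    At iris: go left to bay.
      bay is a leaf — visit bay.
    At iris: no right child.
    Visit iris.
  Visit reed.
At cedar: no right child.
Visit cedar.
Full post-order sequence: aster, kale, lily, lime, tulip, bay, iris, reed, cedar.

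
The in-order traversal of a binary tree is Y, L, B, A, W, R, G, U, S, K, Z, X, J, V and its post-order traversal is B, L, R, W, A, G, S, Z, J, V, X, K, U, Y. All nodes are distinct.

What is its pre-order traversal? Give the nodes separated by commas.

The last element of post-order is the root; it splits in-order into left and right subtrees.
Root Y: left subtree has 0 nodes { }, right has 13 {L, B, A, W, R, G, U, S, K, Z, X, J, V}.
  Root U: left subtree has 6 nodes {L, B, A, W, R, G}, right has 6 {S, K, Z, X, J, V}.
    Root G: left subtree has 5 nodes {L, B, A, W, R}, right has 0 { }.
      Root A: left subtree has 2 nodes {L, B}, right has 2 {W, R}.
        Root L: left subtree has 0 nodes { }, right has 1 {B}.
        Root W: left subtree has 0 nodes { }, right has 1 {R}.
    Root K: left subtree has 1 node {S}, right has 4 {Z, X, J, V}.
      Root X: left subtree has 1 node {Z}, right has 2 {J, V}.
        Root V: left subtree has 1 node {J}, right has 0 { }.

Y, U, G, A, L, B, W, R, K, S, X, Z, V, J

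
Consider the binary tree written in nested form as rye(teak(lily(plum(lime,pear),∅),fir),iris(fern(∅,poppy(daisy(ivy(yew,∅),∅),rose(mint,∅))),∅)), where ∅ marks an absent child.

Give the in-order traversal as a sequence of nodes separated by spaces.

In-order visits the left subtree, then the node, then the right subtree.
At rye: go left to teak.
  At teak: go left to lily.
    At lily: go left to plum.
      At plum: go left to lime.
        lime is a leaf — visit lime.
      Visit plum.
      At plum: go right to pear.
        pear is a leaf — visit pear.
    Visit lily.
    At lily: no right child.
  Visit teak.
  At teak: go right to fir.
    fir is a leaf — visit fir.
Visit rye.
At rye: go right to iris.
  At iris: go left to fern.
    At fern: no left child.
    Visit fern.
    At fern: go right to poppy.
      At poppy: go left to daisy.
        At daisy: go left to ivy.
          At ivy: go left to yew.
            yew is a leaf — visit yew.
          Visit ivy.
          At ivy: no right child.
        Visit daisy.
        At daisy: no right child.
      Visit poppy.
      At poppy: go right to rose.
        At rose: go left to mint.
          mint is a leaf — visit mint.
        Visit rose.
        At rose: no right child.
  Visit iris.
  At iris: no right child.

lime plum pear lily teak fir rye fern yew ivy daisy poppy mint rose iris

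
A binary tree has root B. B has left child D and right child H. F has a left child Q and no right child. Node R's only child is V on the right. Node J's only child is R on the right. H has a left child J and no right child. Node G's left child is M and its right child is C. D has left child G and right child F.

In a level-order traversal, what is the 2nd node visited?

D

Level-order visits nodes level by level from the root, left to right within each level.
Level 0: B
Level 1: D, H
Level 2: G, F, J
Level 3: M, C, Q, R
Level 4: V
Full level-order sequence: B, D, H, G, F, J, M, C, Q, R, V.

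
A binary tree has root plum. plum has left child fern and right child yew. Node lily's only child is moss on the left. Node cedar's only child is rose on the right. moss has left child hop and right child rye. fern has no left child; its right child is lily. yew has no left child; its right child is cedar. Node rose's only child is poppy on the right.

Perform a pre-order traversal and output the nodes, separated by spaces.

Pre-order visits the node, then its left subtree, then its right subtree.
Visit plum.
At plum: go left to fern.
  Visit fern.
  At fern: no left child.
  At fern: go right to lily.
    Visit lily.
    At lily: go left to moss.
      Visit moss.
      At moss: go left to hop.
        hop is a leaf — visit hop.
      At moss: go right to rye.
        rye is a leaf — visit rye.
    At lily: no right child.
At plum: go right to yew.
  Visit yew.
  At yew: no left child.
  At yew: go right to cedar.
    Visit cedar.
    At cedar: no left child.
    At cedar: go right to rose.
      Visit rose.
      At rose: no left child.
      At rose: go right to poppy.
        poppy is a leaf — visit poppy.

plum fern lily moss hop rye yew cedar rose poppy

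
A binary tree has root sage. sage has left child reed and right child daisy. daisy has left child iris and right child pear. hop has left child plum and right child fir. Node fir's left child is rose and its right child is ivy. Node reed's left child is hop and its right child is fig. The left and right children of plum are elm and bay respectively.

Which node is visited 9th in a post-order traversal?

Post-order visits the left subtree, then the right subtree, then the node.
At sage: go left to reed.
  At reed: go left to hop.
    At hop: go left to plum.
      At plum: go left to elm.
        elm is a leaf — visit elm.
      At plum: go right to bay.
        bay is a leaf — visit bay.
      Visit plum.
    At hop: go right to fir.
      At fir: go left to rose.
        rose is a leaf — visit rose.
      At fir: go right to ivy.
        ivy is a leaf — visit ivy.
      Visit fir.
    Visit hop.
  At reed: go right to fig.
    fig is a leaf — visit fig.
  Visit reed.
At sage: go right to daisy.
  At daisy: go left to iris.
    iris is a leaf — visit iris.
  At daisy: go right to pear.
    pear is a leaf — visit pear.
  Visit daisy.
Visit sage.
Full post-order sequence: elm, bay, plum, rose, ivy, fir, hop, fig, reed, iris, pear, daisy, sage.

reed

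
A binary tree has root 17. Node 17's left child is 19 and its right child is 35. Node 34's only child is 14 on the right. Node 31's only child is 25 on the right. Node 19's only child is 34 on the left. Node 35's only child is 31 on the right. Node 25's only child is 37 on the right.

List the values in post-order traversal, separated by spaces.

14 34 19 37 25 31 35 17

Post-order visits the left subtree, then the right subtree, then the node.
At 17: go left to 19.
  At 19: go left to 34.
    At 34: no left child.
    At 34: go right to 14.
      14 is a leaf — visit 14.
    Visit 34.
  At 19: no right child.
  Visit 19.
At 17: go right to 35.
  At 35: no left child.
  At 35: go right to 31.
    At 31: no left child.
    At 31: go right to 25.
      At 25: no left child.
      At 25: go right to 37.
        37 is a leaf — visit 37.
      Visit 25.
    Visit 31.
  Visit 35.
Visit 17.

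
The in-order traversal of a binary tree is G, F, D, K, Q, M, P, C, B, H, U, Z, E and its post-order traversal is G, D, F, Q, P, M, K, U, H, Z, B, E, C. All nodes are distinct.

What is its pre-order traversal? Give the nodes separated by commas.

The last element of post-order is the root; it splits in-order into left and right subtrees.
Root C: left subtree has 7 nodes {G, F, D, K, Q, M, P}, right has 5 {B, H, U, Z, E}.
  Root K: left subtree has 3 nodes {G, F, D}, right has 3 {Q, M, P}.
    Root F: left subtree has 1 node {G}, right has 1 {D}.
    Root M: left subtree has 1 node {Q}, right has 1 {P}.
  Root E: left subtree has 4 nodes {B, H, U, Z}, right has 0 { }.
    Root B: left subtree has 0 nodes { }, right has 3 {H, U, Z}.
      Root Z: left subtree has 2 nodes {H, U}, right has 0 { }.
        Root H: left subtree has 0 nodes { }, right has 1 {U}.

C, K, F, G, D, M, Q, P, E, B, Z, H, U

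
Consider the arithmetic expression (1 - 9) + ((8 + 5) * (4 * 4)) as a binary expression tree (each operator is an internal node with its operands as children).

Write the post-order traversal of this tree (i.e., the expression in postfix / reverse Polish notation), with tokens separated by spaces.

Post-order on an expression tree gives postfix notation: for each operator, emit left operand, right operand, then the operator.

1 9 - 8 5 + 4 4 * * +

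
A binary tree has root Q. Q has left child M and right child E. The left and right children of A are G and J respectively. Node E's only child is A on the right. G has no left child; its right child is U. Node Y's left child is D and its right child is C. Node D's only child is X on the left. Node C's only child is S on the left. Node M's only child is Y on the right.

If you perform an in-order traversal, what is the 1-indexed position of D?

3

In-order visits the left subtree, then the node, then the right subtree.
At Q: go left to M.
  At M: no left child.
  Visit M.
  At M: go right to Y.
    At Y: go left to D.
      At D: go left to X.
        X is a leaf — visit X.
      Visit D.
      At D: no right child.
    Visit Y.
    At Y: go right to C.
      At C: go left to S.
        S is a leaf — visit S.
      Visit C.
      At C: no right child.
Visit Q.
At Q: go right to E.
  At E: no left child.
  Visit E.
  At E: go right to A.
    At A: go left to G.
      At G: no left child.
      Visit G.
      At G: go right to U.
        U is a leaf — visit U.
    Visit A.
    At A: go right to J.
      J is a leaf — visit J.
Full in-order sequence: M, X, D, Y, S, C, Q, E, G, U, A, J.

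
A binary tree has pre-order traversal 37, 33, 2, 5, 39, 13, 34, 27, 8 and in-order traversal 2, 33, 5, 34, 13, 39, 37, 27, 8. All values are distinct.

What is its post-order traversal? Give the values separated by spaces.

The first element of pre-order is the root; it splits in-order into left and right subtrees.
Root 37: left subtree has 6 nodes {2, 33, 5, 34, 13, 39}, right has 2 {27, 8}.
  Root 33: left subtree has 1 node {2}, right has 4 {5, 34, 13, 39}.
    Root 5: left subtree has 0 nodes { }, right has 3 {34, 13, 39}.
      Root 39: left subtree has 2 nodes {34, 13}, right has 0 { }.
        Root 13: left subtree has 1 node {34}, right has 0 { }.
  Root 27: left subtree has 0 nodes { }, right has 1 {8}.

2 34 13 39 5 33 8 27 37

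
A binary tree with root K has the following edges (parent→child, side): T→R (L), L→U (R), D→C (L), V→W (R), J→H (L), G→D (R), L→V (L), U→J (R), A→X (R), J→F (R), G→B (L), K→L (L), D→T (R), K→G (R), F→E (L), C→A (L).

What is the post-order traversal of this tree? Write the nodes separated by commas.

Post-order visits the left subtree, then the right subtree, then the node.
At K: go left to L.
  At L: go left to V.
    At V: no left child.
    At V: go right to W.
      W is a leaf — visit W.
    Visit V.
  At L: go right to U.
    At U: no left child.
    At U: go right to J.
      At J: go left to H.
        H is a leaf — visit H.
      At J: go right to F.
        At F: go left to E.
          E is a leaf — visit E.
        At F: no right child.
        Visit F.
      Visit J.
    Visit U.
  Visit L.
At K: go right to G.
  At G: go left to B.
    B is a leaf — visit B.
  At G: go right to D.
    At D: go left to C.
      At C: go left to A.
        At A: no left child.
        At A: go right to X.
          X is a leaf — visit X.
        Visit A.
      At C: no right child.
      Visit C.
    At D: go right to T.
      At T: go left to R.
        R is a leaf — visit R.
      At T: no right child.
      Visit T.
    Visit D.
  Visit G.
Visit K.

W, V, H, E, F, J, U, L, B, X, A, C, R, T, D, G, K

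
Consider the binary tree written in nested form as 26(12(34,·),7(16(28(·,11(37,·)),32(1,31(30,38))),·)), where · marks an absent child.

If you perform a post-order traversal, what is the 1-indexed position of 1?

6

Post-order visits the left subtree, then the right subtree, then the node.
At 26: go left to 12.
  At 12: go left to 34.
    34 is a leaf — visit 34.
  At 12: no right child.
  Visit 12.
At 26: go right to 7.
  At 7: go left to 16.
    At 16: go left to 28.
      At 28: no left child.
      At 28: go right to 11.
        At 11: go left to 37.
          37 is a leaf — visit 37.
        At 11: no right child.
        Visit 11.
      Visit 28.
    At 16: go right to 32.
      At 32: go left to 1.
        1 is a leaf — visit 1.
      At 32: go right to 31.
        At 31: go left to 30.
          30 is a leaf — visit 30.
        At 31: go right to 38.
          38 is a leaf — visit 38.
        Visit 31.
      Visit 32.
    Visit 16.
  At 7: no right child.
  Visit 7.
Visit 26.
Full post-order sequence: 34, 12, 37, 11, 28, 1, 30, 38, 31, 32, 16, 7, 26.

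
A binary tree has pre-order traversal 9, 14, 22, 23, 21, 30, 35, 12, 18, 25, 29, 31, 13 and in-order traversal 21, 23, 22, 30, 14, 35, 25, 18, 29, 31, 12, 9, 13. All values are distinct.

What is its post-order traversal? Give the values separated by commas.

The first element of pre-order is the root; it splits in-order into left and right subtrees.
Root 9: left subtree has 11 nodes {21, 23, 22, 30, 14, 35, 25, 18, 29, 31, 12}, right has 1 {13}.
  Root 14: left subtree has 4 nodes {21, 23, 22, 30}, right has 6 {35, 25, 18, 29, 31, 12}.
    Root 22: left subtree has 2 nodes {21, 23}, right has 1 {30}.
      Root 23: left subtree has 1 node {21}, right has 0 { }.
    Root 35: left subtree has 0 nodes { }, right has 5 {25, 18, 29, 31, 12}.
      Root 12: left subtree has 4 nodes {25, 18, 29, 31}, right has 0 { }.
        Root 18: left subtree has 1 node {25}, right has 2 {29, 31}.
          Root 29: left subtree has 0 nodes { }, right has 1 {31}.

21, 23, 30, 22, 25, 31, 29, 18, 12, 35, 14, 13, 9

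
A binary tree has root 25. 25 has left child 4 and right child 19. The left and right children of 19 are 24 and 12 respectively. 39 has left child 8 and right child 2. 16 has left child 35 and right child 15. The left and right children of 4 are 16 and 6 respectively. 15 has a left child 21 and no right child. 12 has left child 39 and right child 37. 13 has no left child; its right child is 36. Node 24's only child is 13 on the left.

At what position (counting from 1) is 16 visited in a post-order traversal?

4

Post-order visits the left subtree, then the right subtree, then the node.
At 25: go left to 4.
  At 4: go left to 16.
    At 16: go left to 35.
      35 is a leaf — visit 35.
    At 16: go right to 15.
      At 15: go left to 21.
        21 is a leaf — visit 21.
      At 15: no right child.
      Visit 15.
    Visit 16.
  At 4: go right to 6.
    6 is a leaf — visit 6.
  Visit 4.
At 25: go right to 19.
  At 19: go left to 24.
    At 24: go left to 13.
      At 13: no left child.
      At 13: go right to 36.
        36 is a leaf — visit 36.
      Visit 13.
    At 24: no right child.
    Visit 24.
  At 19: go right to 12.
    At 12: go left to 39.
      At 39: go left to 8.
        8 is a leaf — visit 8.
      At 39: go right to 2.
        2 is a leaf — visit 2.
      Visit 39.
    At 12: go right to 37.
      37 is a leaf — visit 37.
    Visit 12.
  Visit 19.
Visit 25.
Full post-order sequence: 35, 21, 15, 16, 6, 4, 36, 13, 24, 8, 2, 39, 37, 12, 19, 25.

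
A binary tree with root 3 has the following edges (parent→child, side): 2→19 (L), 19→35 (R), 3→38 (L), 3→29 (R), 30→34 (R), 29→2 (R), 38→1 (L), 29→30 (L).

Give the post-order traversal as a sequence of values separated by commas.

Post-order visits the left subtree, then the right subtree, then the node.
At 3: go left to 38.
  At 38: go left to 1.
    1 is a leaf — visit 1.
  At 38: no right child.
  Visit 38.
At 3: go right to 29.
  At 29: go left to 30.
    At 30: no left child.
    At 30: go right to 34.
      34 is a leaf — visit 34.
    Visit 30.
  At 29: go right to 2.
    At 2: go left to 19.
      At 19: no left child.
      At 19: go right to 35.
        35 is a leaf — visit 35.
      Visit 19.
    At 2: no right child.
    Visit 2.
  Visit 29.
Visit 3.

1, 38, 34, 30, 35, 19, 2, 29, 3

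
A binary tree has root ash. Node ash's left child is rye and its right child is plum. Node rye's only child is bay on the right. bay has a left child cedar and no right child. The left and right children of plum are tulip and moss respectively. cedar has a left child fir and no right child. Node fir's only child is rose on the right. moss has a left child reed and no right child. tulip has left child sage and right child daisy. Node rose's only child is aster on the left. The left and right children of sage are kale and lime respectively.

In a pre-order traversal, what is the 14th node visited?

Pre-order visits the node, then its left subtree, then its right subtree.
Visit ash.
At ash: go left to rye.
  Visit rye.
  At rye: no left child.
  At rye: go right to bay.
    Visit bay.
    At bay: go left to cedar.
      Visit cedar.
      At cedar: go left to fir.
        Visit fir.
        At fir: no left child.
        At fir: go right to rose.
          Visit rose.
          At rose: go left to aster.
            aster is a leaf — visit aster.
          At rose: no right child.
      At cedar: no right child.
    At bay: no right child.
At ash: go right to plum.
  Visit plum.
  At plum: go left to tulip.
    Visit tulip.
    At tulip: go left to sage.
      Visit sage.
      At sage: go left to kale.
        kale is a leaf — visit kale.
      At sage: go right to lime.
        lime is a leaf — visit lime.
    At tulip: go right to daisy.
      daisy is a leaf — visit daisy.
  At plum: go right to moss.
    Visit moss.
    At moss: go left to reed.
      reed is a leaf — visit reed.
    At moss: no right child.
Full pre-order sequence: ash, rye, bay, cedar, fir, rose, aster, plum, tulip, sage, kale, lime, daisy, moss, reed.

moss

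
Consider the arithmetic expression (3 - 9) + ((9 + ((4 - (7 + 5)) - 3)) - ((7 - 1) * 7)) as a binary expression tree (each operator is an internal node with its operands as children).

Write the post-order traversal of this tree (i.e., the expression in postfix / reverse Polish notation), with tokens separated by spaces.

3 9 - 9 4 7 5 + - 3 - + 7 1 - 7 * - +

Post-order on an expression tree gives postfix notation: for each operator, emit left operand, right operand, then the operator.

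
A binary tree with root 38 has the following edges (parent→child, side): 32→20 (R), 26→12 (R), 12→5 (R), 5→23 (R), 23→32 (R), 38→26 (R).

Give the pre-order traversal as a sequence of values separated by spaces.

38 26 12 5 23 32 20

Pre-order visits the node, then its left subtree, then its right subtree.
Visit 38.
At 38: no left child.
At 38: go right to 26.
  Visit 26.
  At 26: no left child.
  At 26: go right to 12.
    Visit 12.
    At 12: no left child.
    At 12: go right to 5.
      Visit 5.
      At 5: no left child.
      At 5: go right to 23.
        Visit 23.
        At 23: no left child.
        At 23: go right to 32.
          Visit 32.
          At 32: no left child.
          At 32: go right to 20.
            20 is a leaf — visit 20.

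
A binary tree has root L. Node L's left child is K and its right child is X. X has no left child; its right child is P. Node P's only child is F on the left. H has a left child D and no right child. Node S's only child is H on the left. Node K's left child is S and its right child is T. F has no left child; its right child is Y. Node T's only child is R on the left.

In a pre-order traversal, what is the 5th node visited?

D

Pre-order visits the node, then its left subtree, then its right subtree.
Visit L.
At L: go left to K.
  Visit K.
  At K: go left to S.
    Visit S.
    At S: go left to H.
      Visit H.
      At H: go left to D.
        D is a leaf — visit D.
      At H: no right child.
    At S: no right child.
  At K: go right to T.
    Visit T.
    At T: go left to R.
      R is a leaf — visit R.
    At T: no right child.
At L: go right to X.
  Visit X.
  At X: no left child.
  At X: go right to P.
    Visit P.
    At P: go left to F.
      Visit F.
      At F: no left child.
      At F: go right to Y.
        Y is a leaf — visit Y.
    At P: no right child.
Full pre-order sequence: L, K, S, H, D, T, R, X, P, F, Y.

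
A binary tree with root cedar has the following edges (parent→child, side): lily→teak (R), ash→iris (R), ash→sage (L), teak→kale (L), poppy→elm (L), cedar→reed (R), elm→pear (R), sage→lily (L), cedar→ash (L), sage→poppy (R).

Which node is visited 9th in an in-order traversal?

In-order visits the left subtree, then the node, then the right subtree.
At cedar: go left to ash.
  At ash: go left to sage.
    At sage: go left to lily.
      At lily: no left child.
      Visit lily.
      At lily: go right to teak.
        At teak: go left to kale.
          kale is a leaf — visit kale.
        Visit teak.
        At teak: no right child.
    Visit sage.
    At sage: go right to poppy.
      At poppy: go left to elm.
        At elm: no left child.
        Visit elm.
        At elm: go right to pear.
          pear is a leaf — visit pear.
      Visit poppy.
      At poppy: no right child.
  Visit ash.
  At ash: go right to iris.
    iris is a leaf — visit iris.
Visit cedar.
At cedar: go right to reed.
  reed is a leaf — visit reed.
Full in-order sequence: lily, kale, teak, sage, elm, pear, poppy, ash, iris, cedar, reed.

iris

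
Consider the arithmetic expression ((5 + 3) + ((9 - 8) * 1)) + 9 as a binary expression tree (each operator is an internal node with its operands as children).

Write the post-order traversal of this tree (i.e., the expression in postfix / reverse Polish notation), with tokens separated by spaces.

5 3 + 9 8 - 1 * + 9 +

Post-order on an expression tree gives postfix notation: for each operator, emit left operand, right operand, then the operator.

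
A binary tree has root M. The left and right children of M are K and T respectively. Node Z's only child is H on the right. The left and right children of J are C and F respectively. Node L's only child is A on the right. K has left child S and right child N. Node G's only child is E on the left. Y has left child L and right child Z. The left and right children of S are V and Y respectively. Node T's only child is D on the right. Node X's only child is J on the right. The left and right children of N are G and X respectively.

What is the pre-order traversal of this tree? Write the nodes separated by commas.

M, K, S, V, Y, L, A, Z, H, N, G, E, X, J, C, F, T, D

Pre-order visits the node, then its left subtree, then its right subtree.
Visit M.
At M: go left to K.
  Visit K.
  At K: go left to S.
    Visit S.
    At S: go left to V.
      V is a leaf — visit V.
    At S: go right to Y.
      Visit Y.
      At Y: go left to L.
        Visit L.
        At L: no left child.
        At L: go right to A.
          A is a leaf — visit A.
      At Y: go right to Z.
        Visit Z.
        At Z: no left child.
        At Z: go right to H.
          H is a leaf — visit H.
  At K: go right to N.
    Visit N.
    At N: go left to G.
      Visit G.
      At G: go left to E.
        E is a leaf — visit E.
      At G: no right child.
    At N: go right to X.
      Visit X.
      At X: no left child.
      At X: go right to J.
        Visit J.
        At J: go left to C.
          C is a leaf — visit C.
        At J: go right to F.
          F is a leaf — visit F.
At M: go right to T.
  Visit T.
  At T: no left child.
  At T: go right to D.
    D is a leaf — visit D.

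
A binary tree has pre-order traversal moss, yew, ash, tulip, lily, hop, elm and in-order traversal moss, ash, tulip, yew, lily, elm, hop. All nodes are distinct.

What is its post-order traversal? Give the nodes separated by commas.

tulip, ash, elm, hop, lily, yew, moss

The first element of pre-order is the root; it splits in-order into left and right subtrees.
Root moss: left subtree has 0 nodes { }, right has 6 {ash, tulip, yew, lily, elm, hop}.
  Root yew: left subtree has 2 nodes {ash, tulip}, right has 3 {lily, elm, hop}.
    Root ash: left subtree has 0 nodes { }, right has 1 {tulip}.
    Root lily: left subtree has 0 nodes { }, right has 2 {elm, hop}.
      Root hop: left subtree has 1 node {elm}, right has 0 { }.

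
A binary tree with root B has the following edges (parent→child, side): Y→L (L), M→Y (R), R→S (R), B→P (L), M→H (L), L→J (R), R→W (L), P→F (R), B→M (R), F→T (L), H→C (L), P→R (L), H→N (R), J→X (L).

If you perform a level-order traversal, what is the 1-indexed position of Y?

Level-order visits nodes level by level from the root, left to right within each level.
Level 0: B
Level 1: P, M
Level 2: R, F, H, Y
Level 3: W, S, T, C, N, L
Level 4: J
Level 5: X
Full level-order sequence: B, P, M, R, F, H, Y, W, S, T, C, N, L, J, X.

7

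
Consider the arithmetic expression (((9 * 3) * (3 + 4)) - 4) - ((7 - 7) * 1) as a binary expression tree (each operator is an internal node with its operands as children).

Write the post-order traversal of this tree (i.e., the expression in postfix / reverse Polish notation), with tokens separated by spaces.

Post-order on an expression tree gives postfix notation: for each operator, emit left operand, right operand, then the operator.

9 3 * 3 4 + * 4 - 7 7 - 1 * -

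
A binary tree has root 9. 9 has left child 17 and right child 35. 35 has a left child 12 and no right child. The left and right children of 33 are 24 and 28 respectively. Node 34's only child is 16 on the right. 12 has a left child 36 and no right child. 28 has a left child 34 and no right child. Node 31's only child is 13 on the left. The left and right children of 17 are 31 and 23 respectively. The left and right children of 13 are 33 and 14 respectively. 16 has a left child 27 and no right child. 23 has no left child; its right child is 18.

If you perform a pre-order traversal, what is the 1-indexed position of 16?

9

Pre-order visits the node, then its left subtree, then its right subtree.
Visit 9.
At 9: go left to 17.
  Visit 17.
  At 17: go left to 31.
    Visit 31.
    At 31: go left to 13.
      Visit 13.
      At 13: go left to 33.
        Visit 33.
        At 33: go left to 24.
          24 is a leaf — visit 24.
        At 33: go right to 28.
          Visit 28.
          At 28: go left to 34.
            Visit 34.
            At 34: no left child.
            At 34: go right to 16.
              Visit 16.
              At 16: go left to 27.
                27 is a leaf — visit 27.
              At 16: no right child.
          At 28: no right child.
      At 13: go right to 14.
        14 is a leaf — visit 14.
    At 31: no right child.
  At 17: go right to 23.
    Visit 23.
    At 23: no left child.
    At 23: go right to 18.
      18 is a leaf — visit 18.
At 9: go right to 35.
  Visit 35.
  At 35: go left to 12.
    Visit 12.
    At 12: go left to 36.
      36 is a leaf — visit 36.
    At 12: no right child.
  At 35: no right child.
Full pre-order sequence: 9, 17, 31, 13, 33, 24, 28, 34, 16, 27, 14, 23, 18, 35, 12, 36.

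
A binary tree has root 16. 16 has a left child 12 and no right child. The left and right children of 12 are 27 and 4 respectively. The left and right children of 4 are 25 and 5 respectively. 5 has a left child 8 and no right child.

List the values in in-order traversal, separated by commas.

27, 12, 25, 4, 8, 5, 16

In-order visits the left subtree, then the node, then the right subtree.
At 16: go left to 12.
  At 12: go left to 27.
    27 is a leaf — visit 27.
  Visit 12.
  At 12: go right to 4.
    At 4: go left to 25.
      25 is a leaf — visit 25.
    Visit 4.
    At 4: go right to 5.
      At 5: go left to 8.
        8 is a leaf — visit 8.
      Visit 5.
      At 5: no right child.
Visit 16.
At 16: no right child.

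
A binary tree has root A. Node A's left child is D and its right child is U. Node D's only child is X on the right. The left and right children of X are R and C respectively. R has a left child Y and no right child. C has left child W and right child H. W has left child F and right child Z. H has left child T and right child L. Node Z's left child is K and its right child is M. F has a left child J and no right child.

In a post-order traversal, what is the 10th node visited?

L

Post-order visits the left subtree, then the right subtree, then the node.
At A: go left to D.
  At D: no left child.
  At D: go right to X.
    At X: go left to R.
      At R: go left to Y.
        Y is a leaf — visit Y.
      At R: no right child.
      Visit R.
    At X: go right to C.
      At C: go left to W.
        At W: go left to F.
          At F: go left to J.
            J is a leaf — visit J.
          At F: no right child.
          Visit F.
        At W: go right to Z.
          At Z: go left to K.
            K is a leaf — visit K.
          At Z: go right to M.
            M is a leaf — visit M.
          Visit Z.
        Visit W.
      At C: go right to H.
        At H: go left to T.
          T is a leaf — visit T.
        At H: go right to L.
          L is a leaf — visit L.
        Visit H.
      Visit C.
    Visit X.
  Visit D.
At A: go right to U.
  U is a leaf — visit U.
Visit A.
Full post-order sequence: Y, R, J, F, K, M, Z, W, T, L, H, C, X, D, U, A.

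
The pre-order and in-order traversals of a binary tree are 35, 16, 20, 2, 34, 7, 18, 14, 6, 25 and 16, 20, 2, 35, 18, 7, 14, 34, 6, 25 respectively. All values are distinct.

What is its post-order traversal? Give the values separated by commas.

2, 20, 16, 18, 14, 7, 25, 6, 34, 35

The first element of pre-order is the root; it splits in-order into left and right subtrees.
Root 35: left subtree has 3 nodes {16, 20, 2}, right has 6 {18, 7, 14, 34, 6, 25}.
  Root 16: left subtree has 0 nodes { }, right has 2 {20, 2}.
    Root 20: left subtree has 0 nodes { }, right has 1 {2}.
  Root 34: left subtree has 3 nodes {18, 7, 14}, right has 2 {6, 25}.
    Root 7: left subtree has 1 node {18}, right has 1 {14}.
    Root 6: left subtree has 0 nodes { }, right has 1 {25}.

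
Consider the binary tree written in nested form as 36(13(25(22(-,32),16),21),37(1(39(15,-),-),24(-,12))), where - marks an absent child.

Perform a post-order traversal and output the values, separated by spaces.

Post-order visits the left subtree, then the right subtree, then the node.
At 36: go left to 13.
  At 13: go left to 25.
    At 25: go left to 22.
      At 22: no left child.
      At 22: go right to 32.
        32 is a leaf — visit 32.
      Visit 22.
    At 25: go right to 16.
      16 is a leaf — visit 16.
    Visit 25.
  At 13: go right to 21.
    21 is a leaf — visit 21.
  Visit 13.
At 36: go right to 37.
  At 37: go left to 1.
    At 1: go left to 39.
      At 39: go left to 15.
        15 is a leaf — visit 15.
      At 39: no right child.
      Visit 39.
    At 1: no right child.
    Visit 1.
  At 37: go right to 24.
    At 24: no left child.
    At 24: go right to 12.
      12 is a leaf — visit 12.
    Visit 24.
  Visit 37.
Visit 36.

32 22 16 25 21 13 15 39 1 12 24 37 36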